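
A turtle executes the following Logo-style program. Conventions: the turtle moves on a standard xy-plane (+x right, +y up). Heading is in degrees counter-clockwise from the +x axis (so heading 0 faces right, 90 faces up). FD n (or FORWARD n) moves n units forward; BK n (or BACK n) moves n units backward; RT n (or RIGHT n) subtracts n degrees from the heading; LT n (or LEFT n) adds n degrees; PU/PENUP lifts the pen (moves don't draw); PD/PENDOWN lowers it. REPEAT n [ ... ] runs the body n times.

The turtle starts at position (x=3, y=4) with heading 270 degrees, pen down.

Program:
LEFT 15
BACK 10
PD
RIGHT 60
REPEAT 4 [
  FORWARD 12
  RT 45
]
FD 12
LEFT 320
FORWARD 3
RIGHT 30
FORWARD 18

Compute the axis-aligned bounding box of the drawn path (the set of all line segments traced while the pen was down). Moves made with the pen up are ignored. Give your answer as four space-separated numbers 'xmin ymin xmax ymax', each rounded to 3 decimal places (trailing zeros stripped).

Executing turtle program step by step:
Start: pos=(3,4), heading=270, pen down
LT 15: heading 270 -> 285
BK 10: (3,4) -> (0.412,13.659) [heading=285, draw]
PD: pen down
RT 60: heading 285 -> 225
REPEAT 4 [
  -- iteration 1/4 --
  FD 12: (0.412,13.659) -> (-8.073,5.174) [heading=225, draw]
  RT 45: heading 225 -> 180
  -- iteration 2/4 --
  FD 12: (-8.073,5.174) -> (-20.073,5.174) [heading=180, draw]
  RT 45: heading 180 -> 135
  -- iteration 3/4 --
  FD 12: (-20.073,5.174) -> (-28.559,13.659) [heading=135, draw]
  RT 45: heading 135 -> 90
  -- iteration 4/4 --
  FD 12: (-28.559,13.659) -> (-28.559,25.659) [heading=90, draw]
  RT 45: heading 90 -> 45
]
FD 12: (-28.559,25.659) -> (-20.073,34.145) [heading=45, draw]
LT 320: heading 45 -> 5
FD 3: (-20.073,34.145) -> (-17.085,34.406) [heading=5, draw]
RT 30: heading 5 -> 335
FD 18: (-17.085,34.406) -> (-0.771,26.799) [heading=335, draw]
Final: pos=(-0.771,26.799), heading=335, 8 segment(s) drawn

Segment endpoints: x in {-28.559, -20.073, -20.073, -17.085, -8.073, -0.771, 0.412, 3}, y in {4, 5.174, 5.174, 13.659, 13.659, 25.659, 26.799, 34.145, 34.406}
xmin=-28.559, ymin=4, xmax=3, ymax=34.406

Answer: -28.559 4 3 34.406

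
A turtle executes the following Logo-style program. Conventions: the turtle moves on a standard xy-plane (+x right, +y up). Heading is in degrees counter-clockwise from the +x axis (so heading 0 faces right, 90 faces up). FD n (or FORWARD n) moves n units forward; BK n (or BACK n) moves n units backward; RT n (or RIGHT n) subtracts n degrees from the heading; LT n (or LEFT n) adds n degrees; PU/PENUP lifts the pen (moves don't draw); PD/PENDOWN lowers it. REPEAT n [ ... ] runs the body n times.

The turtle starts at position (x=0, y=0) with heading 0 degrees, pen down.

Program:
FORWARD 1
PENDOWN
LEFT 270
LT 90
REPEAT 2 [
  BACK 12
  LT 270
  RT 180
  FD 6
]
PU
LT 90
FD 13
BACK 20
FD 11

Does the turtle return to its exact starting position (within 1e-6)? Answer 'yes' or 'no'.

Answer: no

Derivation:
Executing turtle program step by step:
Start: pos=(0,0), heading=0, pen down
FD 1: (0,0) -> (1,0) [heading=0, draw]
PD: pen down
LT 270: heading 0 -> 270
LT 90: heading 270 -> 0
REPEAT 2 [
  -- iteration 1/2 --
  BK 12: (1,0) -> (-11,0) [heading=0, draw]
  LT 270: heading 0 -> 270
  RT 180: heading 270 -> 90
  FD 6: (-11,0) -> (-11,6) [heading=90, draw]
  -- iteration 2/2 --
  BK 12: (-11,6) -> (-11,-6) [heading=90, draw]
  LT 270: heading 90 -> 0
  RT 180: heading 0 -> 180
  FD 6: (-11,-6) -> (-17,-6) [heading=180, draw]
]
PU: pen up
LT 90: heading 180 -> 270
FD 13: (-17,-6) -> (-17,-19) [heading=270, move]
BK 20: (-17,-19) -> (-17,1) [heading=270, move]
FD 11: (-17,1) -> (-17,-10) [heading=270, move]
Final: pos=(-17,-10), heading=270, 5 segment(s) drawn

Start position: (0, 0)
Final position: (-17, -10)
Distance = 19.723; >= 1e-6 -> NOT closed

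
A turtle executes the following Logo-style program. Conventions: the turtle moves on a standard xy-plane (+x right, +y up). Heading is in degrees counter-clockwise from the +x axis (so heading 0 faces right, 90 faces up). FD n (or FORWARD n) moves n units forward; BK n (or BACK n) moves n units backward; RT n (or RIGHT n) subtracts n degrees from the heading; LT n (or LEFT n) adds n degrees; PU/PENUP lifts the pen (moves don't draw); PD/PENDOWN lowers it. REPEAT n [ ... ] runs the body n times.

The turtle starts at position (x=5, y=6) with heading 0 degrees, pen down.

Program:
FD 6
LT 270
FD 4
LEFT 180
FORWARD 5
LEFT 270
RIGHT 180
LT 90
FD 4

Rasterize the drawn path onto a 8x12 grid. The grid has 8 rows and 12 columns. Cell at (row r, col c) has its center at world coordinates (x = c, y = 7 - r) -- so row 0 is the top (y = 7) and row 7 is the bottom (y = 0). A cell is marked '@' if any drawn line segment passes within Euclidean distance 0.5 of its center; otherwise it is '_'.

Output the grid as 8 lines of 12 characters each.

Segment 0: (5,6) -> (11,6)
Segment 1: (11,6) -> (11,2)
Segment 2: (11,2) -> (11,7)
Segment 3: (11,7) -> (11,3)

Answer: ___________@
_____@@@@@@@
___________@
___________@
___________@
___________@
____________
____________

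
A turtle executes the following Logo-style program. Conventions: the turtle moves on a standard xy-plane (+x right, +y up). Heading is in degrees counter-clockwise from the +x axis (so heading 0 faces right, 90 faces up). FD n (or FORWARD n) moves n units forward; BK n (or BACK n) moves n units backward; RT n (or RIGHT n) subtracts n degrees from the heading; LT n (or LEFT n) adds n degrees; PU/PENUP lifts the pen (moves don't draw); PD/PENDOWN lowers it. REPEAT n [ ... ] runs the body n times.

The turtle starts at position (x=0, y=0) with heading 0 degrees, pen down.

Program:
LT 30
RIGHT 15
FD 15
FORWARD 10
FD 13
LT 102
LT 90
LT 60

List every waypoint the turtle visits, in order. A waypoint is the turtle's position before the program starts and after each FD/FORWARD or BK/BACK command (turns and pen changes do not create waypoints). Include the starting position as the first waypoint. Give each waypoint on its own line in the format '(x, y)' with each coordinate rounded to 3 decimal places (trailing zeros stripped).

Executing turtle program step by step:
Start: pos=(0,0), heading=0, pen down
LT 30: heading 0 -> 30
RT 15: heading 30 -> 15
FD 15: (0,0) -> (14.489,3.882) [heading=15, draw]
FD 10: (14.489,3.882) -> (24.148,6.47) [heading=15, draw]
FD 13: (24.148,6.47) -> (36.705,9.835) [heading=15, draw]
LT 102: heading 15 -> 117
LT 90: heading 117 -> 207
LT 60: heading 207 -> 267
Final: pos=(36.705,9.835), heading=267, 3 segment(s) drawn
Waypoints (4 total):
(0, 0)
(14.489, 3.882)
(24.148, 6.47)
(36.705, 9.835)

Answer: (0, 0)
(14.489, 3.882)
(24.148, 6.47)
(36.705, 9.835)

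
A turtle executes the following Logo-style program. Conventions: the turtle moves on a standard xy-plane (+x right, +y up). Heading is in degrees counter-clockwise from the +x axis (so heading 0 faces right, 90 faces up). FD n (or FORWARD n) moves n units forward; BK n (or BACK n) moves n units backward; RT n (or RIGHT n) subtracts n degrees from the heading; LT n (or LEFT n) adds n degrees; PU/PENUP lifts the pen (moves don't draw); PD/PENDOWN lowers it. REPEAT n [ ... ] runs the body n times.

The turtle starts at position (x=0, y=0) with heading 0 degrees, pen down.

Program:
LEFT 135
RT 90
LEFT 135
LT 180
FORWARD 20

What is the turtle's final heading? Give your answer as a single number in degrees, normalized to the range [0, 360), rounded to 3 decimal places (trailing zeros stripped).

Executing turtle program step by step:
Start: pos=(0,0), heading=0, pen down
LT 135: heading 0 -> 135
RT 90: heading 135 -> 45
LT 135: heading 45 -> 180
LT 180: heading 180 -> 0
FD 20: (0,0) -> (20,0) [heading=0, draw]
Final: pos=(20,0), heading=0, 1 segment(s) drawn

Answer: 0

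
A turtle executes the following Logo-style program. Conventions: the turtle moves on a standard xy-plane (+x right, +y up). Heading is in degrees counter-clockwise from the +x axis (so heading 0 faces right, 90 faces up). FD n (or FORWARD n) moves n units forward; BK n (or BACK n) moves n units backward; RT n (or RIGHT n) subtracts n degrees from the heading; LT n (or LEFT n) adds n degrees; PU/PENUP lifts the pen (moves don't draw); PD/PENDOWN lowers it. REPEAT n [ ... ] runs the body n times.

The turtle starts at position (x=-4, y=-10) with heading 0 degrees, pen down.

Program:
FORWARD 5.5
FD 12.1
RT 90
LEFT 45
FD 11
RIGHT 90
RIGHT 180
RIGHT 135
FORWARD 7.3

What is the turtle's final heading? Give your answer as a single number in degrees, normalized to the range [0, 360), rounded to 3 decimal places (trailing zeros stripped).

Executing turtle program step by step:
Start: pos=(-4,-10), heading=0, pen down
FD 5.5: (-4,-10) -> (1.5,-10) [heading=0, draw]
FD 12.1: (1.5,-10) -> (13.6,-10) [heading=0, draw]
RT 90: heading 0 -> 270
LT 45: heading 270 -> 315
FD 11: (13.6,-10) -> (21.378,-17.778) [heading=315, draw]
RT 90: heading 315 -> 225
RT 180: heading 225 -> 45
RT 135: heading 45 -> 270
FD 7.3: (21.378,-17.778) -> (21.378,-25.078) [heading=270, draw]
Final: pos=(21.378,-25.078), heading=270, 4 segment(s) drawn

Answer: 270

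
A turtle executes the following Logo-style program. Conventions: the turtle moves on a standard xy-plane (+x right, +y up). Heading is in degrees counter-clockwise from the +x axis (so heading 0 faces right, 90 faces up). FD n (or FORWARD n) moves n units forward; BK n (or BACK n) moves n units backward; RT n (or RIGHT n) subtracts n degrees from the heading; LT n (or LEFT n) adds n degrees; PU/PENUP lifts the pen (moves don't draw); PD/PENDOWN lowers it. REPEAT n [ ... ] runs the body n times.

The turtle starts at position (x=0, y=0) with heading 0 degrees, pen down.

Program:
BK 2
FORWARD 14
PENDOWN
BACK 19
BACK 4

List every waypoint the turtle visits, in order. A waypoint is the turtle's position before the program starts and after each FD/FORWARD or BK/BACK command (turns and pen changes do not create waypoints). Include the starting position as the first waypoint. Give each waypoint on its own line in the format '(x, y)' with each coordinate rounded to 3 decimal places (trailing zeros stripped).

Executing turtle program step by step:
Start: pos=(0,0), heading=0, pen down
BK 2: (0,0) -> (-2,0) [heading=0, draw]
FD 14: (-2,0) -> (12,0) [heading=0, draw]
PD: pen down
BK 19: (12,0) -> (-7,0) [heading=0, draw]
BK 4: (-7,0) -> (-11,0) [heading=0, draw]
Final: pos=(-11,0), heading=0, 4 segment(s) drawn
Waypoints (5 total):
(0, 0)
(-2, 0)
(12, 0)
(-7, 0)
(-11, 0)

Answer: (0, 0)
(-2, 0)
(12, 0)
(-7, 0)
(-11, 0)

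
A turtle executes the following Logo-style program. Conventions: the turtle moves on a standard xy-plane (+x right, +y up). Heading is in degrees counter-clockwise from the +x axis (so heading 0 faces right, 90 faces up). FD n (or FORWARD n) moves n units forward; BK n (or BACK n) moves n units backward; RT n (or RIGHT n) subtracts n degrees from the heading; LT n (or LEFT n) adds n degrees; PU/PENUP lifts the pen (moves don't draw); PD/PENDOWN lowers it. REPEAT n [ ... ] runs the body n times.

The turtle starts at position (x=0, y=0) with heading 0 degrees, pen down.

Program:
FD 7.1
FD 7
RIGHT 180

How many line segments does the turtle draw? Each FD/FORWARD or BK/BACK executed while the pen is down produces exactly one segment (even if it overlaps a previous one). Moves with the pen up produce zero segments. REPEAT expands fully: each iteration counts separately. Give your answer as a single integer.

Executing turtle program step by step:
Start: pos=(0,0), heading=0, pen down
FD 7.1: (0,0) -> (7.1,0) [heading=0, draw]
FD 7: (7.1,0) -> (14.1,0) [heading=0, draw]
RT 180: heading 0 -> 180
Final: pos=(14.1,0), heading=180, 2 segment(s) drawn
Segments drawn: 2

Answer: 2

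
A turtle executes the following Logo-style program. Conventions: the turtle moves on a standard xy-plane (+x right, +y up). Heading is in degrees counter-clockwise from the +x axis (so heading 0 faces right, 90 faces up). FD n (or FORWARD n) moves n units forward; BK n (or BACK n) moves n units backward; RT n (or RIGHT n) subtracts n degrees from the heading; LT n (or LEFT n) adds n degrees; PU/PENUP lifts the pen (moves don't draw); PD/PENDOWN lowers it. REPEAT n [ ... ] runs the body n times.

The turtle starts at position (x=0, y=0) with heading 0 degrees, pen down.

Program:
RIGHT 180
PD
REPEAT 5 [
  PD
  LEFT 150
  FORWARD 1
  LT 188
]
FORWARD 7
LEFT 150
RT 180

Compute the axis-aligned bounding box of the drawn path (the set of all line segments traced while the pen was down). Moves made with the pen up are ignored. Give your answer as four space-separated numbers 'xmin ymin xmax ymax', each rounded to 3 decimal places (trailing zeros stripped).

Executing turtle program step by step:
Start: pos=(0,0), heading=0, pen down
RT 180: heading 0 -> 180
PD: pen down
REPEAT 5 [
  -- iteration 1/5 --
  PD: pen down
  LT 150: heading 180 -> 330
  FD 1: (0,0) -> (0.866,-0.5) [heading=330, draw]
  LT 188: heading 330 -> 158
  -- iteration 2/5 --
  PD: pen down
  LT 150: heading 158 -> 308
  FD 1: (0.866,-0.5) -> (1.482,-1.288) [heading=308, draw]
  LT 188: heading 308 -> 136
  -- iteration 3/5 --
  PD: pen down
  LT 150: heading 136 -> 286
  FD 1: (1.482,-1.288) -> (1.757,-2.249) [heading=286, draw]
  LT 188: heading 286 -> 114
  -- iteration 4/5 --
  PD: pen down
  LT 150: heading 114 -> 264
  FD 1: (1.757,-2.249) -> (1.653,-3.244) [heading=264, draw]
  LT 188: heading 264 -> 92
  -- iteration 5/5 --
  PD: pen down
  LT 150: heading 92 -> 242
  FD 1: (1.653,-3.244) -> (1.183,-4.127) [heading=242, draw]
  LT 188: heading 242 -> 70
]
FD 7: (1.183,-4.127) -> (3.577,2.451) [heading=70, draw]
LT 150: heading 70 -> 220
RT 180: heading 220 -> 40
Final: pos=(3.577,2.451), heading=40, 6 segment(s) drawn

Segment endpoints: x in {0, 0.866, 1.183, 1.482, 1.653, 1.757, 3.577}, y in {-4.127, -3.244, -2.249, -1.288, -0.5, 0, 2.451}
xmin=0, ymin=-4.127, xmax=3.577, ymax=2.451

Answer: 0 -4.127 3.577 2.451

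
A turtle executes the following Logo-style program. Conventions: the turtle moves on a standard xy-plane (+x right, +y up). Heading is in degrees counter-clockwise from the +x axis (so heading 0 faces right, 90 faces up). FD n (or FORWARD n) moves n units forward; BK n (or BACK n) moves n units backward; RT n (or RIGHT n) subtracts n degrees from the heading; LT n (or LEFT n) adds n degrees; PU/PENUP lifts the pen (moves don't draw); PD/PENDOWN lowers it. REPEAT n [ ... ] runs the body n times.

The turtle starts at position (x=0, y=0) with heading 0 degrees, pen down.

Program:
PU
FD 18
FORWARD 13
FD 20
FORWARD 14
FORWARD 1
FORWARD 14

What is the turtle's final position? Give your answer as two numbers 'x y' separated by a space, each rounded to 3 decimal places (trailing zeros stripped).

Executing turtle program step by step:
Start: pos=(0,0), heading=0, pen down
PU: pen up
FD 18: (0,0) -> (18,0) [heading=0, move]
FD 13: (18,0) -> (31,0) [heading=0, move]
FD 20: (31,0) -> (51,0) [heading=0, move]
FD 14: (51,0) -> (65,0) [heading=0, move]
FD 1: (65,0) -> (66,0) [heading=0, move]
FD 14: (66,0) -> (80,0) [heading=0, move]
Final: pos=(80,0), heading=0, 0 segment(s) drawn

Answer: 80 0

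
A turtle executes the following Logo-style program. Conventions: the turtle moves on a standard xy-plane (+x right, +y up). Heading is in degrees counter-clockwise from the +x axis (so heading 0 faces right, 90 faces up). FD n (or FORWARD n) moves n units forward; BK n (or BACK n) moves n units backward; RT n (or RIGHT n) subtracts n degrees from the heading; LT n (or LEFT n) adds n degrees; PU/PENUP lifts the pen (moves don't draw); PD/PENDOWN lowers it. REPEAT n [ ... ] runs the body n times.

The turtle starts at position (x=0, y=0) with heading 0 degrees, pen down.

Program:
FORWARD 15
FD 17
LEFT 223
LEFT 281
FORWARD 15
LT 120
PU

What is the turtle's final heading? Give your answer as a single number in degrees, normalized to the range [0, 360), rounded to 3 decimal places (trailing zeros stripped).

Answer: 264

Derivation:
Executing turtle program step by step:
Start: pos=(0,0), heading=0, pen down
FD 15: (0,0) -> (15,0) [heading=0, draw]
FD 17: (15,0) -> (32,0) [heading=0, draw]
LT 223: heading 0 -> 223
LT 281: heading 223 -> 144
FD 15: (32,0) -> (19.865,8.817) [heading=144, draw]
LT 120: heading 144 -> 264
PU: pen up
Final: pos=(19.865,8.817), heading=264, 3 segment(s) drawn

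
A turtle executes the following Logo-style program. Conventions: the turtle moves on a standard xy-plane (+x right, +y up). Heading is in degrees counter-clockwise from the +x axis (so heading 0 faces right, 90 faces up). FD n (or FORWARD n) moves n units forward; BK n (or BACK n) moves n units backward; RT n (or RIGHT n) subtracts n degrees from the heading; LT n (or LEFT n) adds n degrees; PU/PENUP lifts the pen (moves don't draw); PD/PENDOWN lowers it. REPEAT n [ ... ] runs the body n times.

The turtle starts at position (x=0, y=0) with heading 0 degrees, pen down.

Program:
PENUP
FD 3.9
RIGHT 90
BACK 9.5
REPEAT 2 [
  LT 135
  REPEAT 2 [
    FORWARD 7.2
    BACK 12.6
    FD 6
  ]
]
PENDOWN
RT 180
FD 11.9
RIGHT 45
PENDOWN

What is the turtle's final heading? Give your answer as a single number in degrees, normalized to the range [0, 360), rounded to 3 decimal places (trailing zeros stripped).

Executing turtle program step by step:
Start: pos=(0,0), heading=0, pen down
PU: pen up
FD 3.9: (0,0) -> (3.9,0) [heading=0, move]
RT 90: heading 0 -> 270
BK 9.5: (3.9,0) -> (3.9,9.5) [heading=270, move]
REPEAT 2 [
  -- iteration 1/2 --
  LT 135: heading 270 -> 45
  REPEAT 2 [
    -- iteration 1/2 --
    FD 7.2: (3.9,9.5) -> (8.991,14.591) [heading=45, move]
    BK 12.6: (8.991,14.591) -> (0.082,5.682) [heading=45, move]
    FD 6: (0.082,5.682) -> (4.324,9.924) [heading=45, move]
    -- iteration 2/2 --
    FD 7.2: (4.324,9.924) -> (9.415,15.015) [heading=45, move]
    BK 12.6: (9.415,15.015) -> (0.506,6.106) [heading=45, move]
    FD 6: (0.506,6.106) -> (4.749,10.349) [heading=45, move]
  ]
  -- iteration 2/2 --
  LT 135: heading 45 -> 180
  REPEAT 2 [
    -- iteration 1/2 --
    FD 7.2: (4.749,10.349) -> (-2.451,10.349) [heading=180, move]
    BK 12.6: (-2.451,10.349) -> (10.149,10.349) [heading=180, move]
    FD 6: (10.149,10.349) -> (4.149,10.349) [heading=180, move]
    -- iteration 2/2 --
    FD 7.2: (4.149,10.349) -> (-3.051,10.349) [heading=180, move]
    BK 12.6: (-3.051,10.349) -> (9.549,10.349) [heading=180, move]
    FD 6: (9.549,10.349) -> (3.549,10.349) [heading=180, move]
  ]
]
PD: pen down
RT 180: heading 180 -> 0
FD 11.9: (3.549,10.349) -> (15.449,10.349) [heading=0, draw]
RT 45: heading 0 -> 315
PD: pen down
Final: pos=(15.449,10.349), heading=315, 1 segment(s) drawn

Answer: 315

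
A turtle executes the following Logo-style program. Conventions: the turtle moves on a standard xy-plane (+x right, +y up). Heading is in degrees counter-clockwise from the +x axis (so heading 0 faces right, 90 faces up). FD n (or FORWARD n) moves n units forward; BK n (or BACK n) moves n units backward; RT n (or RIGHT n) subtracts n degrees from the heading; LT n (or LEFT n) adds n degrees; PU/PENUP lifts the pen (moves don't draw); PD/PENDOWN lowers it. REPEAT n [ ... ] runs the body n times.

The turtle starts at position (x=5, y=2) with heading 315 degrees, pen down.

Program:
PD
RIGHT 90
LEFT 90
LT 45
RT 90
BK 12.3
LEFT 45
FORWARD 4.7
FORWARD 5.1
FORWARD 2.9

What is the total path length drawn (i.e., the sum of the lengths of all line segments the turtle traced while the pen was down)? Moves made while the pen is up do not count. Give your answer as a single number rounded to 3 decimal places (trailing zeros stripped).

Answer: 25

Derivation:
Executing turtle program step by step:
Start: pos=(5,2), heading=315, pen down
PD: pen down
RT 90: heading 315 -> 225
LT 90: heading 225 -> 315
LT 45: heading 315 -> 0
RT 90: heading 0 -> 270
BK 12.3: (5,2) -> (5,14.3) [heading=270, draw]
LT 45: heading 270 -> 315
FD 4.7: (5,14.3) -> (8.323,10.977) [heading=315, draw]
FD 5.1: (8.323,10.977) -> (11.93,7.37) [heading=315, draw]
FD 2.9: (11.93,7.37) -> (13.98,5.32) [heading=315, draw]
Final: pos=(13.98,5.32), heading=315, 4 segment(s) drawn

Segment lengths:
  seg 1: (5,2) -> (5,14.3), length = 12.3
  seg 2: (5,14.3) -> (8.323,10.977), length = 4.7
  seg 3: (8.323,10.977) -> (11.93,7.37), length = 5.1
  seg 4: (11.93,7.37) -> (13.98,5.32), length = 2.9
Total = 25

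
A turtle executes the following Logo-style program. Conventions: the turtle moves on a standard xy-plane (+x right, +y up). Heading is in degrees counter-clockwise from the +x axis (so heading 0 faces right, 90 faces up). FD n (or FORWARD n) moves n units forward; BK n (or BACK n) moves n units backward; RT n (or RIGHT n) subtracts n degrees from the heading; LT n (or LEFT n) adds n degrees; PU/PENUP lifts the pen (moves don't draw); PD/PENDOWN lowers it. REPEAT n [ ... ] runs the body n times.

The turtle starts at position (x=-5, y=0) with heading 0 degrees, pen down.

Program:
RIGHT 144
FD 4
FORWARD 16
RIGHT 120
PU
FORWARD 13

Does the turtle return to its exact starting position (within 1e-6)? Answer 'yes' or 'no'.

Executing turtle program step by step:
Start: pos=(-5,0), heading=0, pen down
RT 144: heading 0 -> 216
FD 4: (-5,0) -> (-8.236,-2.351) [heading=216, draw]
FD 16: (-8.236,-2.351) -> (-21.18,-11.756) [heading=216, draw]
RT 120: heading 216 -> 96
PU: pen up
FD 13: (-21.18,-11.756) -> (-22.539,1.173) [heading=96, move]
Final: pos=(-22.539,1.173), heading=96, 2 segment(s) drawn

Start position: (-5, 0)
Final position: (-22.539, 1.173)
Distance = 17.578; >= 1e-6 -> NOT closed

Answer: no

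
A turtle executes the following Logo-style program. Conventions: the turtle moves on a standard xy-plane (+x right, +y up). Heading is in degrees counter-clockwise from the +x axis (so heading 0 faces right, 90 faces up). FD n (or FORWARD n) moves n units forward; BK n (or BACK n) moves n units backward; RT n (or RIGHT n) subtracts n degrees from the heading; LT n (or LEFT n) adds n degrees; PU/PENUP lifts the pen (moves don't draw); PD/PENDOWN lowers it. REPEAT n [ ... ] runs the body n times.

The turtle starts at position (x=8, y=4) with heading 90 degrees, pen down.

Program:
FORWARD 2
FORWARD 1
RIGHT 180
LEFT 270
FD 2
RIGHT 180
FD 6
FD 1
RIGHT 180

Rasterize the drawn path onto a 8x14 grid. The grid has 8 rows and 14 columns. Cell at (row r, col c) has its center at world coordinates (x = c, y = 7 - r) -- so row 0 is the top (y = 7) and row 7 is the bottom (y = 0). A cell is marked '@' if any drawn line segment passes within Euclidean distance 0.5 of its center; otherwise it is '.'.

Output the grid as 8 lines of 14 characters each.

Segment 0: (8,4) -> (8,6)
Segment 1: (8,6) -> (8,7)
Segment 2: (8,7) -> (6,7)
Segment 3: (6,7) -> (12,7)
Segment 4: (12,7) -> (13,7)

Answer: ......@@@@@@@@
........@.....
........@.....
........@.....
..............
..............
..............
..............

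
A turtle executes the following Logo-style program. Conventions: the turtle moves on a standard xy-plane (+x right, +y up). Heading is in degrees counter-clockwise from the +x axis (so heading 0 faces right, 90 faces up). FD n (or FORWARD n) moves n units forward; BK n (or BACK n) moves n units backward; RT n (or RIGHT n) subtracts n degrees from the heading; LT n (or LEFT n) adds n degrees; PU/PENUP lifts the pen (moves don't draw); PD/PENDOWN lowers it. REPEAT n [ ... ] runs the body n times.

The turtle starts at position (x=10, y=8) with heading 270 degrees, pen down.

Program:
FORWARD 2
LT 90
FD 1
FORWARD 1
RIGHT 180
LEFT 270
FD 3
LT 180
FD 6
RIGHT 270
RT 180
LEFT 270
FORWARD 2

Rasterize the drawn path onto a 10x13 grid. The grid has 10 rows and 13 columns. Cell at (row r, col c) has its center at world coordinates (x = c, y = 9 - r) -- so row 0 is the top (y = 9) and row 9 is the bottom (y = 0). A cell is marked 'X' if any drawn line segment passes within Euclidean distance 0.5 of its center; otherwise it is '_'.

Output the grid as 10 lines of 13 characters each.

Answer: ____________X
__________X_X
__________X_X
__________XXX
____________X
____________X
____________X
_____________
_____________
_____________

Derivation:
Segment 0: (10,8) -> (10,6)
Segment 1: (10,6) -> (11,6)
Segment 2: (11,6) -> (12,6)
Segment 3: (12,6) -> (12,9)
Segment 4: (12,9) -> (12,3)
Segment 5: (12,3) -> (12,5)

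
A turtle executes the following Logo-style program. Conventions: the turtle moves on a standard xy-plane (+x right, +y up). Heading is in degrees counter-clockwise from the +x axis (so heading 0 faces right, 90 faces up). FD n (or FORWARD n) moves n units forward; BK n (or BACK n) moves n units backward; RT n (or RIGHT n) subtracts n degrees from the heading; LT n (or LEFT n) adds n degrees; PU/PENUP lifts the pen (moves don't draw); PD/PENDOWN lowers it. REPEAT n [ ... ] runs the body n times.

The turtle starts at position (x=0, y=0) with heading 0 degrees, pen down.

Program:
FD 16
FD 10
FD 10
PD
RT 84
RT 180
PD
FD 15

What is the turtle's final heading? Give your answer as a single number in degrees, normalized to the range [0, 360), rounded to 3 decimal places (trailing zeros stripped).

Answer: 96

Derivation:
Executing turtle program step by step:
Start: pos=(0,0), heading=0, pen down
FD 16: (0,0) -> (16,0) [heading=0, draw]
FD 10: (16,0) -> (26,0) [heading=0, draw]
FD 10: (26,0) -> (36,0) [heading=0, draw]
PD: pen down
RT 84: heading 0 -> 276
RT 180: heading 276 -> 96
PD: pen down
FD 15: (36,0) -> (34.432,14.918) [heading=96, draw]
Final: pos=(34.432,14.918), heading=96, 4 segment(s) drawn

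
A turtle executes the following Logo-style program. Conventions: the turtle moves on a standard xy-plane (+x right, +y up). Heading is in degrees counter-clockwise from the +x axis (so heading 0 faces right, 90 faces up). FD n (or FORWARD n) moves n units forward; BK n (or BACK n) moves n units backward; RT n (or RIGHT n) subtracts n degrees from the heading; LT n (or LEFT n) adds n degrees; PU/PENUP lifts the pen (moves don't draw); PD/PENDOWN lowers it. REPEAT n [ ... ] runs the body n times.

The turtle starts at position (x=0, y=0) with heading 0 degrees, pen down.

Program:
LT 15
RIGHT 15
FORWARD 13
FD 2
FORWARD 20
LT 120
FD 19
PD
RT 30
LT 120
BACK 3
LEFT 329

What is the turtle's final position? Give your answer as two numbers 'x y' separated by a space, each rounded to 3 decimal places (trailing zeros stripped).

Answer: 28.098 17.954

Derivation:
Executing turtle program step by step:
Start: pos=(0,0), heading=0, pen down
LT 15: heading 0 -> 15
RT 15: heading 15 -> 0
FD 13: (0,0) -> (13,0) [heading=0, draw]
FD 2: (13,0) -> (15,0) [heading=0, draw]
FD 20: (15,0) -> (35,0) [heading=0, draw]
LT 120: heading 0 -> 120
FD 19: (35,0) -> (25.5,16.454) [heading=120, draw]
PD: pen down
RT 30: heading 120 -> 90
LT 120: heading 90 -> 210
BK 3: (25.5,16.454) -> (28.098,17.954) [heading=210, draw]
LT 329: heading 210 -> 179
Final: pos=(28.098,17.954), heading=179, 5 segment(s) drawn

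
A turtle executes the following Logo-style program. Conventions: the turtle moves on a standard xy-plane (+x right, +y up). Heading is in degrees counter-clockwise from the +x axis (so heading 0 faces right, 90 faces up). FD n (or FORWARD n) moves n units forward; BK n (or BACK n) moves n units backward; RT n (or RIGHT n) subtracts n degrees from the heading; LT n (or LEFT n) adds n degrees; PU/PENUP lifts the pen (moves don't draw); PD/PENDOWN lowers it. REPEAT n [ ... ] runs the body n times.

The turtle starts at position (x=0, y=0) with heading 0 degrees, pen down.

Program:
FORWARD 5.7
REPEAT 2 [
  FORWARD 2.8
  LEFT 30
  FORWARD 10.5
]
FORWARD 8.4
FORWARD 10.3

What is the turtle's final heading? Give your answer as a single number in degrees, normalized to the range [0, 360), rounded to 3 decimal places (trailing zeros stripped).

Answer: 60

Derivation:
Executing turtle program step by step:
Start: pos=(0,0), heading=0, pen down
FD 5.7: (0,0) -> (5.7,0) [heading=0, draw]
REPEAT 2 [
  -- iteration 1/2 --
  FD 2.8: (5.7,0) -> (8.5,0) [heading=0, draw]
  LT 30: heading 0 -> 30
  FD 10.5: (8.5,0) -> (17.593,5.25) [heading=30, draw]
  -- iteration 2/2 --
  FD 2.8: (17.593,5.25) -> (20.018,6.65) [heading=30, draw]
  LT 30: heading 30 -> 60
  FD 10.5: (20.018,6.65) -> (25.268,15.743) [heading=60, draw]
]
FD 8.4: (25.268,15.743) -> (29.468,23.018) [heading=60, draw]
FD 10.3: (29.468,23.018) -> (34.618,31.938) [heading=60, draw]
Final: pos=(34.618,31.938), heading=60, 7 segment(s) drawn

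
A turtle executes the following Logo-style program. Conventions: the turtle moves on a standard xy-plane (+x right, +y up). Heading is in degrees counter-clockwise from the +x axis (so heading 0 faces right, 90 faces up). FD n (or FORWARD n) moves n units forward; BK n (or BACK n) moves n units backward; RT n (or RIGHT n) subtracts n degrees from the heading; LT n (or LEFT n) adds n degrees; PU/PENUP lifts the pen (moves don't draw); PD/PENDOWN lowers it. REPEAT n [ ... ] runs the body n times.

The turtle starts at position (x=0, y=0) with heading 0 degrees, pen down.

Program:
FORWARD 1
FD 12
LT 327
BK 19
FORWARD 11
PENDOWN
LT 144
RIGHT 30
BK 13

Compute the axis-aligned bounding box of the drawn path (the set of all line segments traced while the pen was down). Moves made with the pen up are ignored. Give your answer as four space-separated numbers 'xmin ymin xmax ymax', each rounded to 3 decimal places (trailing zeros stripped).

Answer: -2.935 -8.483 13 10.348

Derivation:
Executing turtle program step by step:
Start: pos=(0,0), heading=0, pen down
FD 1: (0,0) -> (1,0) [heading=0, draw]
FD 12: (1,0) -> (13,0) [heading=0, draw]
LT 327: heading 0 -> 327
BK 19: (13,0) -> (-2.935,10.348) [heading=327, draw]
FD 11: (-2.935,10.348) -> (6.291,4.357) [heading=327, draw]
PD: pen down
LT 144: heading 327 -> 111
RT 30: heading 111 -> 81
BK 13: (6.291,4.357) -> (4.257,-8.483) [heading=81, draw]
Final: pos=(4.257,-8.483), heading=81, 5 segment(s) drawn

Segment endpoints: x in {-2.935, 0, 1, 4.257, 6.291, 13}, y in {-8.483, 0, 4.357, 10.348}
xmin=-2.935, ymin=-8.483, xmax=13, ymax=10.348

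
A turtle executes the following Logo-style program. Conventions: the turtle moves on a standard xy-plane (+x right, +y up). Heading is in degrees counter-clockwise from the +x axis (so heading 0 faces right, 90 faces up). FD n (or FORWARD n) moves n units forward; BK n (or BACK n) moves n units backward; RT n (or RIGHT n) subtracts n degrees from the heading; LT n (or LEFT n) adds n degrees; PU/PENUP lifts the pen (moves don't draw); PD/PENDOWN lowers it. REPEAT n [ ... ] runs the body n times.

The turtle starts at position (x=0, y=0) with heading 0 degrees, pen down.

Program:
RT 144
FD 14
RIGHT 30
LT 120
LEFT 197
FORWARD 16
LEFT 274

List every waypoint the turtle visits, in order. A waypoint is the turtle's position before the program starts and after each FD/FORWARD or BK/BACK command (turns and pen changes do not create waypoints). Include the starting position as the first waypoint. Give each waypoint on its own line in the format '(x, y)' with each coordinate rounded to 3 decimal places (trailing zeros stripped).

Answer: (0, 0)
(-11.326, -8.229)
(-24.104, 1.4)

Derivation:
Executing turtle program step by step:
Start: pos=(0,0), heading=0, pen down
RT 144: heading 0 -> 216
FD 14: (0,0) -> (-11.326,-8.229) [heading=216, draw]
RT 30: heading 216 -> 186
LT 120: heading 186 -> 306
LT 197: heading 306 -> 143
FD 16: (-11.326,-8.229) -> (-24.104,1.4) [heading=143, draw]
LT 274: heading 143 -> 57
Final: pos=(-24.104,1.4), heading=57, 2 segment(s) drawn
Waypoints (3 total):
(0, 0)
(-11.326, -8.229)
(-24.104, 1.4)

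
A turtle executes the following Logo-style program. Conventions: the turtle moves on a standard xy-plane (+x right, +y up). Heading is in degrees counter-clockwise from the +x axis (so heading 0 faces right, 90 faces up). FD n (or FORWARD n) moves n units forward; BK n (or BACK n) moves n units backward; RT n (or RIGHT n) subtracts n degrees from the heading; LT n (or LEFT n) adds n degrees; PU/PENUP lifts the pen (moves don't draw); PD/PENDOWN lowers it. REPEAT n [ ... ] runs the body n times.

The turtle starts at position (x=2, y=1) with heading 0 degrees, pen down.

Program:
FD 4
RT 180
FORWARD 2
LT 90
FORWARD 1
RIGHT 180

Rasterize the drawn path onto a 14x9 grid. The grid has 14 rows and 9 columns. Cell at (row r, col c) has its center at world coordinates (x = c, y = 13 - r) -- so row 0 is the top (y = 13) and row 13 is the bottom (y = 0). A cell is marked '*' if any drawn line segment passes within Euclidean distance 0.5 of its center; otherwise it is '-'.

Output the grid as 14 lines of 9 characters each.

Segment 0: (2,1) -> (6,1)
Segment 1: (6,1) -> (4,1)
Segment 2: (4,1) -> (4,-0)

Answer: ---------
---------
---------
---------
---------
---------
---------
---------
---------
---------
---------
---------
--*****--
----*----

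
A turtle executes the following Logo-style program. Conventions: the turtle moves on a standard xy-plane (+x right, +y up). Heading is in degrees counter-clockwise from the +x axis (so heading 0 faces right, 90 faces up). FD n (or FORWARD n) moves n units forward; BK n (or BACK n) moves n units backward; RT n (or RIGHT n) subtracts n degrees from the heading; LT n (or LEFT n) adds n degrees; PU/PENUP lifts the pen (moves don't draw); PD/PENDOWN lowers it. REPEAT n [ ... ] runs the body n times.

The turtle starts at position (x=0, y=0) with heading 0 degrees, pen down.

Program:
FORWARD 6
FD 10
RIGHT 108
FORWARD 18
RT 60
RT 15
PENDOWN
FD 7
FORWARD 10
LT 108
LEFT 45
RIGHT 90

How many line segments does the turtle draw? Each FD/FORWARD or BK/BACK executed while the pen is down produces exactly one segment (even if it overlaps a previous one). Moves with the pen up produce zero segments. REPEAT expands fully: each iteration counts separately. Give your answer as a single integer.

Answer: 5

Derivation:
Executing turtle program step by step:
Start: pos=(0,0), heading=0, pen down
FD 6: (0,0) -> (6,0) [heading=0, draw]
FD 10: (6,0) -> (16,0) [heading=0, draw]
RT 108: heading 0 -> 252
FD 18: (16,0) -> (10.438,-17.119) [heading=252, draw]
RT 60: heading 252 -> 192
RT 15: heading 192 -> 177
PD: pen down
FD 7: (10.438,-17.119) -> (3.447,-16.753) [heading=177, draw]
FD 10: (3.447,-16.753) -> (-6.539,-16.229) [heading=177, draw]
LT 108: heading 177 -> 285
LT 45: heading 285 -> 330
RT 90: heading 330 -> 240
Final: pos=(-6.539,-16.229), heading=240, 5 segment(s) drawn
Segments drawn: 5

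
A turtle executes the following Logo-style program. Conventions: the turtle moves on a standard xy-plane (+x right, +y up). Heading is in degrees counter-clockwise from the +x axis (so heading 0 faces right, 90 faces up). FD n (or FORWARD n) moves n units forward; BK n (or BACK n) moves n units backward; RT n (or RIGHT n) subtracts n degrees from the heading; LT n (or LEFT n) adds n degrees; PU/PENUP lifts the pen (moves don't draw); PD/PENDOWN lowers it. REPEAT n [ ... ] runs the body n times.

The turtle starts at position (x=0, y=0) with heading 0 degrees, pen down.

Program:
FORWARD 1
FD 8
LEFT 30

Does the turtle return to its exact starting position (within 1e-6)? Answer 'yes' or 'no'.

Executing turtle program step by step:
Start: pos=(0,0), heading=0, pen down
FD 1: (0,0) -> (1,0) [heading=0, draw]
FD 8: (1,0) -> (9,0) [heading=0, draw]
LT 30: heading 0 -> 30
Final: pos=(9,0), heading=30, 2 segment(s) drawn

Start position: (0, 0)
Final position: (9, 0)
Distance = 9; >= 1e-6 -> NOT closed

Answer: no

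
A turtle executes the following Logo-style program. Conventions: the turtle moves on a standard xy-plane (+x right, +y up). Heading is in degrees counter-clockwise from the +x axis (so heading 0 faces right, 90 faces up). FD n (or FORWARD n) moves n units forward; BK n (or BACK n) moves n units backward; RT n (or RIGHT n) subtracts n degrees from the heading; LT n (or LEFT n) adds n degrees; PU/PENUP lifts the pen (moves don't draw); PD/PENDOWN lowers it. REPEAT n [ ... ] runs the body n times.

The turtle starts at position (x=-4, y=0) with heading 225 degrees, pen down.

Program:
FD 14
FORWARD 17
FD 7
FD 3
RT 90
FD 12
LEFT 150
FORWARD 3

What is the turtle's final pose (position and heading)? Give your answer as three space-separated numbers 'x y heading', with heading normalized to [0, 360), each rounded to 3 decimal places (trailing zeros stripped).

Answer: -40.7 -23.404 285

Derivation:
Executing turtle program step by step:
Start: pos=(-4,0), heading=225, pen down
FD 14: (-4,0) -> (-13.899,-9.899) [heading=225, draw]
FD 17: (-13.899,-9.899) -> (-25.92,-21.92) [heading=225, draw]
FD 7: (-25.92,-21.92) -> (-30.87,-26.87) [heading=225, draw]
FD 3: (-30.87,-26.87) -> (-32.991,-28.991) [heading=225, draw]
RT 90: heading 225 -> 135
FD 12: (-32.991,-28.991) -> (-41.477,-20.506) [heading=135, draw]
LT 150: heading 135 -> 285
FD 3: (-41.477,-20.506) -> (-40.7,-23.404) [heading=285, draw]
Final: pos=(-40.7,-23.404), heading=285, 6 segment(s) drawn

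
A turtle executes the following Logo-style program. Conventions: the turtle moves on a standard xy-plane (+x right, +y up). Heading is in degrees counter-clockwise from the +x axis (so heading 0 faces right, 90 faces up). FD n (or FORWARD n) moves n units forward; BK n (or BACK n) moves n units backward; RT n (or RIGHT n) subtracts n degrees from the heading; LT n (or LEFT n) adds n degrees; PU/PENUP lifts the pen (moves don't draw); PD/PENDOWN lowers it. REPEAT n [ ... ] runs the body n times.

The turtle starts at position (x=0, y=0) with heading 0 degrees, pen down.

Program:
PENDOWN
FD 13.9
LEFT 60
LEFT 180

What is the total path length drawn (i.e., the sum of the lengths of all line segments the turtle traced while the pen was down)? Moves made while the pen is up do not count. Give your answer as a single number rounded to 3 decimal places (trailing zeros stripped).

Answer: 13.9

Derivation:
Executing turtle program step by step:
Start: pos=(0,0), heading=0, pen down
PD: pen down
FD 13.9: (0,0) -> (13.9,0) [heading=0, draw]
LT 60: heading 0 -> 60
LT 180: heading 60 -> 240
Final: pos=(13.9,0), heading=240, 1 segment(s) drawn

Segment lengths:
  seg 1: (0,0) -> (13.9,0), length = 13.9
Total = 13.9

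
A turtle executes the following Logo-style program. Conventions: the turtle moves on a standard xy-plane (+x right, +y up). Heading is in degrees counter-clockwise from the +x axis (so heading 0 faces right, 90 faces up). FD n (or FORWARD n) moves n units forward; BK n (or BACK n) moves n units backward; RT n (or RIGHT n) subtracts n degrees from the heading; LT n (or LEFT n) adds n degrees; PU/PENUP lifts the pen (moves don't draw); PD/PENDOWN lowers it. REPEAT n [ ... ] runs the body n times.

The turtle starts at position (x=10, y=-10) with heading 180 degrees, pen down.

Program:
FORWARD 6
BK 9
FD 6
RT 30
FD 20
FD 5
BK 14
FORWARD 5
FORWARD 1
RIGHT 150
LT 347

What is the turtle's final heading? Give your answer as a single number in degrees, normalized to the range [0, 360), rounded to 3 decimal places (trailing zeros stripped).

Executing turtle program step by step:
Start: pos=(10,-10), heading=180, pen down
FD 6: (10,-10) -> (4,-10) [heading=180, draw]
BK 9: (4,-10) -> (13,-10) [heading=180, draw]
FD 6: (13,-10) -> (7,-10) [heading=180, draw]
RT 30: heading 180 -> 150
FD 20: (7,-10) -> (-10.321,0) [heading=150, draw]
FD 5: (-10.321,0) -> (-14.651,2.5) [heading=150, draw]
BK 14: (-14.651,2.5) -> (-2.526,-4.5) [heading=150, draw]
FD 5: (-2.526,-4.5) -> (-6.856,-2) [heading=150, draw]
FD 1: (-6.856,-2) -> (-7.722,-1.5) [heading=150, draw]
RT 150: heading 150 -> 0
LT 347: heading 0 -> 347
Final: pos=(-7.722,-1.5), heading=347, 8 segment(s) drawn

Answer: 347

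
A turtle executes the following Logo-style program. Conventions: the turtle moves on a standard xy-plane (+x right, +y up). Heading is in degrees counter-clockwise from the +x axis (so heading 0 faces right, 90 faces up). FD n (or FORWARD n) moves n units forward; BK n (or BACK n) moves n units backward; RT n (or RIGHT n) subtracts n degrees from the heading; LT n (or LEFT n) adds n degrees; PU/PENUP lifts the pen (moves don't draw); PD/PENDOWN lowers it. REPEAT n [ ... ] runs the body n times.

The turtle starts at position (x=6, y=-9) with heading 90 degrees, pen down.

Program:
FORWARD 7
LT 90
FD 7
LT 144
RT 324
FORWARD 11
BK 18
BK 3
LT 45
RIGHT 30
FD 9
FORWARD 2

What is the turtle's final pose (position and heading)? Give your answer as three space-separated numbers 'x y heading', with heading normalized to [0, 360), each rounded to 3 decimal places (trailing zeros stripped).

Executing turtle program step by step:
Start: pos=(6,-9), heading=90, pen down
FD 7: (6,-9) -> (6,-2) [heading=90, draw]
LT 90: heading 90 -> 180
FD 7: (6,-2) -> (-1,-2) [heading=180, draw]
LT 144: heading 180 -> 324
RT 324: heading 324 -> 0
FD 11: (-1,-2) -> (10,-2) [heading=0, draw]
BK 18: (10,-2) -> (-8,-2) [heading=0, draw]
BK 3: (-8,-2) -> (-11,-2) [heading=0, draw]
LT 45: heading 0 -> 45
RT 30: heading 45 -> 15
FD 9: (-11,-2) -> (-2.307,0.329) [heading=15, draw]
FD 2: (-2.307,0.329) -> (-0.375,0.847) [heading=15, draw]
Final: pos=(-0.375,0.847), heading=15, 7 segment(s) drawn

Answer: -0.375 0.847 15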